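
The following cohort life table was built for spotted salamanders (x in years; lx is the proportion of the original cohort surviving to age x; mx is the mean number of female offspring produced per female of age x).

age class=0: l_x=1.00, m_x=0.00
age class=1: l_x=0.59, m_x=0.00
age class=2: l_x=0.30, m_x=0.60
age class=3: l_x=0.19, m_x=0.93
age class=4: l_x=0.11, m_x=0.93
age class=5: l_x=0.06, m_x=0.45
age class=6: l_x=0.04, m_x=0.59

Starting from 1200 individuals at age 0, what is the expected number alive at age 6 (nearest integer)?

Expected survivors = N0 · l_6 = 1200 × 0.04 = 48 → 48

48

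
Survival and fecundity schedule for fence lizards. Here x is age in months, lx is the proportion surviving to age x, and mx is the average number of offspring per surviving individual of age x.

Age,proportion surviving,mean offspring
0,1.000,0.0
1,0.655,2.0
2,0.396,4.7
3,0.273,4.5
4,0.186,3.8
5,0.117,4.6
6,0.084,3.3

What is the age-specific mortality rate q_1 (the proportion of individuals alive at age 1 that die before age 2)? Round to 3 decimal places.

0.395

q_1 = (l_1 − l_2) / l_1 = (0.655 − 0.396) / 0.655
     = 0.259 / 0.655 = 0.39542… → 0.395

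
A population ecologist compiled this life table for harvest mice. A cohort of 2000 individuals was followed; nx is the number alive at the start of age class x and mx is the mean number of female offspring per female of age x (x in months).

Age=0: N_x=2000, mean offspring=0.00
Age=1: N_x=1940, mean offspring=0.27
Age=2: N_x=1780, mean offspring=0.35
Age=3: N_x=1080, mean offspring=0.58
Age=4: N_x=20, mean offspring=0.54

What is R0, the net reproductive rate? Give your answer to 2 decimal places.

0.89

lx = nx/n0 = nx/2000: 1, 0.97, 0.89, 0.54, 0.01
lx·mx by age: 0, 0.2619, 0.3115, 0.3132, 0.0054
R0 = Σ lx·mx = 0.892 → 0.89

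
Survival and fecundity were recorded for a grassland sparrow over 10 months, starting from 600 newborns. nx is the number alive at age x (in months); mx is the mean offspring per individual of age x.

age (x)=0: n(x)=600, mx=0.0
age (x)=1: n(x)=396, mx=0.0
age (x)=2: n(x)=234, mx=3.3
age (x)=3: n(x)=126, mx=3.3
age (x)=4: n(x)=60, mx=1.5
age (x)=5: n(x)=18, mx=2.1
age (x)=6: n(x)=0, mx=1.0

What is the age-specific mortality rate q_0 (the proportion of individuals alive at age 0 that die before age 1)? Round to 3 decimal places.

lx = nx/n0 = nx/600: 1, 0.66, 0.39, 0.21, 0.1, 0.03, 0
q_0 = (l_0 − l_1) / l_0 = (1 − 0.66) / 1
     = 0.34 / 1 = 0.34 → 0.340

0.340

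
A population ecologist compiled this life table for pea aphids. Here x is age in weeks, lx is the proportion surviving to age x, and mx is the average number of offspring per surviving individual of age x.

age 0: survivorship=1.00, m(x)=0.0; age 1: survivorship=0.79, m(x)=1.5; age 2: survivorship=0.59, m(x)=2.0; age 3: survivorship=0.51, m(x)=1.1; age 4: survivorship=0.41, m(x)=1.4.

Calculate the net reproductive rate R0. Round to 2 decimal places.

3.50

lx·mx by age: 0, 1.185, 1.18, 0.561, 0.574
R0 = Σ lx·mx = 3.5 → 3.50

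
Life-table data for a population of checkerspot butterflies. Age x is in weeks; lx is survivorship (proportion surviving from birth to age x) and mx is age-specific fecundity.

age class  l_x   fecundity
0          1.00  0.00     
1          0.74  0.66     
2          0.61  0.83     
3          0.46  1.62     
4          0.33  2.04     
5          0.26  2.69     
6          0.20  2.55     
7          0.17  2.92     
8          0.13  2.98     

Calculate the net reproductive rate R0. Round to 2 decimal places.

4.51

lx·mx by age: 0, 0.4884, 0.5063, 0.7452, 0.6732, 0.6994, 0.51, 0.4964, 0.3874
R0 = Σ lx·mx = 4.5063 → 4.51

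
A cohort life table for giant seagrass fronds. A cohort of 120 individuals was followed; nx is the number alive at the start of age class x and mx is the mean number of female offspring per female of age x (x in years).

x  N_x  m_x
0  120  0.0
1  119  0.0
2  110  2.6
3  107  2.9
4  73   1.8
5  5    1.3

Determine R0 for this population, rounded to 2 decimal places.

lx = nx/n0 = nx/120: 1, 0.99167…, 0.91667…, 0.89167…, 0.60833…, 0.04167…
lx·mx by age: 0, 0, 2.383333…, 2.585833…, 1.095…, 0.054167…
R0 = Σ lx·mx = 6.118333… → 6.12

6.12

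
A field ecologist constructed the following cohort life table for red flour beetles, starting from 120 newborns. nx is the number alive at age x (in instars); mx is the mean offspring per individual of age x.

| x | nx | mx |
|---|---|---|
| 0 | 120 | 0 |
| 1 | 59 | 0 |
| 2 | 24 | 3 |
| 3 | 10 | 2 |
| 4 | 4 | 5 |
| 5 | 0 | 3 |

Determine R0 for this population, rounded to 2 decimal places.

lx = nx/n0 = nx/120: 1, 0.49167…, 0.2, 0.08333…, 0.03333…, 0
lx·mx by age: 0, 0, 0.6, 0.166667…, 0.166667…, 0
R0 = Σ lx·mx = 0.933333… → 0.93

0.93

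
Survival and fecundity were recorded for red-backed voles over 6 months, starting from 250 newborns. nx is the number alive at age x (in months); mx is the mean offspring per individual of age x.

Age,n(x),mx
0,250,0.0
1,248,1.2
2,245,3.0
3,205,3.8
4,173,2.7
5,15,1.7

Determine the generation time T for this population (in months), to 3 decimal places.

lx = nx/n0 = nx/250: 1, 0.992, 0.98, 0.82, 0.692, 0.06
lx·mx: 0, 1.1904, 2.94, 3.116, 1.8684, 0.102 → R0 = 9.2168
x·lx·mx: 0, 1.1904, 5.88, 9.348, 7.4736, 0.51 → Σ = 24.402
T = 24.402 / 9.2168 = 2.647557… → 2.648

2.648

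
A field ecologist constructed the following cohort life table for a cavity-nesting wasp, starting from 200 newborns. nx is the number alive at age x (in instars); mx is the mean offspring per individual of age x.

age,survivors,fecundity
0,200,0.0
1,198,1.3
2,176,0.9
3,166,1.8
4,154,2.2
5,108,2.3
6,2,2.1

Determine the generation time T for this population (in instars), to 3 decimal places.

3.134

lx = nx/n0 = nx/200: 1, 0.99, 0.88, 0.83, 0.77, 0.54, 0.01
lx·mx: 0, 1.287, 0.792, 1.494, 1.694, 1.242, 0.021 → R0 = 6.53
x·lx·mx: 0, 1.287, 1.584, 4.482, 6.776, 6.21, 0.126 → Σ = 20.465
T = 20.465 / 6.53 = 3.133997… → 3.134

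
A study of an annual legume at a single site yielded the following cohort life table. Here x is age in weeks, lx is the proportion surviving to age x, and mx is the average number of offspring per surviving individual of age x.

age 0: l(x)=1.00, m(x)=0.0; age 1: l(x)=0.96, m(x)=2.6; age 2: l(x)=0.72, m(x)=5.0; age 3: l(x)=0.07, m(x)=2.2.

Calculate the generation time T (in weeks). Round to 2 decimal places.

1.63

lx·mx: 0, 2.496, 3.6, 0.154 → R0 = 6.25
x·lx·mx: 0, 2.496, 7.2, 0.462 → Σ = 10.158
T = 10.158 / 6.25 = 1.62528 → 1.63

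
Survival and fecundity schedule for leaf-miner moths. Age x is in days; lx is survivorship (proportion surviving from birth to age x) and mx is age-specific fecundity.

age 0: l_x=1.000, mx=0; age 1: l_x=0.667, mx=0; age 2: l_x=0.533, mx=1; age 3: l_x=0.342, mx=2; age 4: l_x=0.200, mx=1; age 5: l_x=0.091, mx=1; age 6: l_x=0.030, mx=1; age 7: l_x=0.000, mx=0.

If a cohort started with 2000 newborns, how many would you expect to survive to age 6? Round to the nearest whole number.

Expected survivors = N0 · l_6 = 2000 × 0.030 = 60 → 60

60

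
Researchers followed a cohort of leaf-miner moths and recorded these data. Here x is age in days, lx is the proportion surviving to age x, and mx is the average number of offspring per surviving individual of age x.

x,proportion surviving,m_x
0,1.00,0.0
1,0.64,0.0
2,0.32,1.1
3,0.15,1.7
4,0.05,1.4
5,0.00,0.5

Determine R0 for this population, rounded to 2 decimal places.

lx·mx by age: 0, 0, 0.352, 0.255, 0.07, 0
R0 = Σ lx·mx = 0.677 → 0.68

0.68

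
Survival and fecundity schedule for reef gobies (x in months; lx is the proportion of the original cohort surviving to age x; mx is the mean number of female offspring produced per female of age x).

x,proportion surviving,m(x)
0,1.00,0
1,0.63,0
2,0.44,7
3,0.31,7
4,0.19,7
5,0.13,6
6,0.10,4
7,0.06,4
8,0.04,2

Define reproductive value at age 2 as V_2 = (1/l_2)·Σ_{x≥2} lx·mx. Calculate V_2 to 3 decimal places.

18.364

lx·mx for x ≥ 2: 3.08, 2.17, 1.33, 0.78, 0.4, 0.24, 0.08 → sum = 8.08
V_2 = 8.08 / l_2 = 8.08 / 0.44 = 18.363636… → 18.364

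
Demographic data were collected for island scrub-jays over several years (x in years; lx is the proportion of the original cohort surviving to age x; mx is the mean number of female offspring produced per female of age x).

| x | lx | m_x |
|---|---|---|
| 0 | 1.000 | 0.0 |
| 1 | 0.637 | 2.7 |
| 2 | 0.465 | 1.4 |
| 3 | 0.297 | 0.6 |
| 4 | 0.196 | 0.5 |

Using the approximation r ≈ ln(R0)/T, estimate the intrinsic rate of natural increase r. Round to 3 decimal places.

0.653

R0 = Σ lx·mx = 0 + 1.7199 + 0.651 + 0.1782 + 0.098 = 2.6471
Σ x·lx·mx = 3.9485; T = 3.9485/2.6471 = 1.49163…
r ≈ ln(R0)/T = ln(2.6471)/1.49163… = 0.65262… → 0.653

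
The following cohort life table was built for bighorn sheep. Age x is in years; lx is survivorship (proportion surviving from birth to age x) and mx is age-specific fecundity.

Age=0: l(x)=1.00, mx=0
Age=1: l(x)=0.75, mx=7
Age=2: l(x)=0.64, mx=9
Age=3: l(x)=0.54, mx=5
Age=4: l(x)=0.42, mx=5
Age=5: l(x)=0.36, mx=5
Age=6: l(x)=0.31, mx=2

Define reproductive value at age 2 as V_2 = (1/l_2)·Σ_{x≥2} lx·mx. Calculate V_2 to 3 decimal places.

lx·mx for x ≥ 2: 5.76, 2.7, 2.1, 1.8, 0.62 → sum = 12.98
V_2 = 12.98 / l_2 = 12.98 / 0.64 = 20.28125 → 20.281

20.281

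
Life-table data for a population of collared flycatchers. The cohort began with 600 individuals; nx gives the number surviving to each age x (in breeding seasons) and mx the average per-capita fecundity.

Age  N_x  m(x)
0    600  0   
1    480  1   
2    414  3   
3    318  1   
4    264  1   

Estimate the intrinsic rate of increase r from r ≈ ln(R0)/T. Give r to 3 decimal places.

0.623

lx = nx/n0 = nx/600: 1, 0.8, 0.69, 0.53, 0.44
R0 = Σ lx·mx = 0 + 0.8 + 2.07 + 0.53 + 0.44 = 3.84
Σ x·lx·mx = 8.29; T = 8.29/3.84 = 2.15885…
r ≈ ln(R0)/T = ln(3.84)/2.15885… = 0.62323… → 0.623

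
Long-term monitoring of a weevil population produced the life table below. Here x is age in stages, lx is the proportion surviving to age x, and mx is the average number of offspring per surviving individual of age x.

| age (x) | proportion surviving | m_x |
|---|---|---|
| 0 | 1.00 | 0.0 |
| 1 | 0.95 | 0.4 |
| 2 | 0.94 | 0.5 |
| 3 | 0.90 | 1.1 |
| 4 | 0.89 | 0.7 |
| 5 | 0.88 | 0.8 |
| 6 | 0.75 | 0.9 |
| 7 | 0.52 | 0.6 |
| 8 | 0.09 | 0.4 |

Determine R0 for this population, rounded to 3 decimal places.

lx·mx by age: 0, 0.38, 0.47, 0.99, 0.623, 0.704, 0.675, 0.312, 0.036
R0 = Σ lx·mx = 4.19 → 4.190

4.190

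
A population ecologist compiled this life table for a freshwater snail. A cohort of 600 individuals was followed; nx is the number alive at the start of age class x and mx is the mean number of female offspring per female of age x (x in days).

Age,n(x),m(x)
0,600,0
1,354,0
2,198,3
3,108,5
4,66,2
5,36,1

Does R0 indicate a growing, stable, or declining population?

lx = nx/n0 = nx/600: 1, 0.59, 0.33, 0.18, 0.11, 0.06
R0 = Σ lx·mx = 0 + 0 + 0.99 + 0.9 + 0.22 + 0.06 = 2.17
R0 > 1, so the population is growing.

growing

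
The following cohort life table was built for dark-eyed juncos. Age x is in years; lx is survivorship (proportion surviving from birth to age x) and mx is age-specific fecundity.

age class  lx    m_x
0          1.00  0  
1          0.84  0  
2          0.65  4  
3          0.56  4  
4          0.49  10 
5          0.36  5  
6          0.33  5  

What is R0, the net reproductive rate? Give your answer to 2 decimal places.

13.19

lx·mx by age: 0, 0, 2.6, 2.24, 4.9, 1.8, 1.65
R0 = Σ lx·mx = 13.19 → 13.19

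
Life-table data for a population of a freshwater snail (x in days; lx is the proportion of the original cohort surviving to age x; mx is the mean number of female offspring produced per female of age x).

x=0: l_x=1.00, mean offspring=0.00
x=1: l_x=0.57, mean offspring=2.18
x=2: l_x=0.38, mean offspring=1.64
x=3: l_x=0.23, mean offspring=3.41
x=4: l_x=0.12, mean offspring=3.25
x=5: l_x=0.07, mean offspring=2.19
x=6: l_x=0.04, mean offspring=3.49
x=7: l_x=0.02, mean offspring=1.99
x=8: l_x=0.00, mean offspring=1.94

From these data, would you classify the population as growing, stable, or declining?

R0 = Σ lx·mx = 0 + 1.2426 + 0.6232 + 0.7843 + 0.39 + 0.1533 + 0.1396 + 0.0398 + 0 = 3.3728
R0 > 1, so the population is growing.

growing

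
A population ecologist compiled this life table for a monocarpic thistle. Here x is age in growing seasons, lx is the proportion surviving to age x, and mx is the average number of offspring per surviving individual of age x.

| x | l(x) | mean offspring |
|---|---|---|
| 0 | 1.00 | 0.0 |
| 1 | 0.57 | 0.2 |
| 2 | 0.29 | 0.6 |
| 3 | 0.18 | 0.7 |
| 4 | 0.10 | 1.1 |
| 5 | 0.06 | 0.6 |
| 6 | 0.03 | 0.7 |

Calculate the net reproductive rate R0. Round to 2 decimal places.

0.58

lx·mx by age: 0, 0.114, 0.174, 0.126, 0.11, 0.036, 0.021
R0 = Σ lx·mx = 0.581 → 0.58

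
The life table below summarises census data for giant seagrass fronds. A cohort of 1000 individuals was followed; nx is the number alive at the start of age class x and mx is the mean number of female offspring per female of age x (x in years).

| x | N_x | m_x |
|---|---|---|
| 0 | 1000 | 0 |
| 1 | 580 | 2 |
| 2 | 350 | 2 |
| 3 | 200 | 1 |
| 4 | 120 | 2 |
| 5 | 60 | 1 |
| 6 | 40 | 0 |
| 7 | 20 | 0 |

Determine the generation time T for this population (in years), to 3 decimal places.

1.873

lx = nx/n0 = nx/1000: 1, 0.58, 0.35, 0.2, 0.12, 0.06, 0.04, 0.02
lx·mx: 0, 1.16, 0.7, 0.2, 0.24, 0.06, 0, 0 → R0 = 2.36
x·lx·mx: 0, 1.16, 1.4, 0.6, 0.96, 0.3, 0, 0 → Σ = 4.42
T = 4.42 / 2.36 = 1.872881… → 1.873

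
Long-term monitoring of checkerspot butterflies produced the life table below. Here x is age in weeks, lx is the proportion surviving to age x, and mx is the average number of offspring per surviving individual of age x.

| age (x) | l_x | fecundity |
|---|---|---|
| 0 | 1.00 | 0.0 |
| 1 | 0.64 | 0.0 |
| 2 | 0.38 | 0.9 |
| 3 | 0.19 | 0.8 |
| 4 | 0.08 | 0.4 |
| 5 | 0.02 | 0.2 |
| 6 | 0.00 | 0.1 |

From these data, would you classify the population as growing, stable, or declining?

R0 = Σ lx·mx = 0 + 0 + 0.342 + 0.152 + 0.032 + 0.004 + 0 = 0.53
R0 < 1, so the population is declining.

declining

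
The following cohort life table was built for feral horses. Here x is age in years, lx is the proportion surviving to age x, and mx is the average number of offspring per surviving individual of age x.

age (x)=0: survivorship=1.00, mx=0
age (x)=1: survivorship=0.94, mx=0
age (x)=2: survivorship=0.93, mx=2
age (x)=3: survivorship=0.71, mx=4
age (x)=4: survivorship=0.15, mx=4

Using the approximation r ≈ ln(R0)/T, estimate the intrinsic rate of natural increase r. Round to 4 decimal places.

0.6037

R0 = Σ lx·mx = 0 + 0 + 1.86 + 2.84 + 0.6 = 5.3
Σ x·lx·mx = 14.64; T = 14.64/5.3 = 2.76226…
r ≈ ln(R0)/T = ln(5.3)/2.76226… = 0.603746… → 0.6037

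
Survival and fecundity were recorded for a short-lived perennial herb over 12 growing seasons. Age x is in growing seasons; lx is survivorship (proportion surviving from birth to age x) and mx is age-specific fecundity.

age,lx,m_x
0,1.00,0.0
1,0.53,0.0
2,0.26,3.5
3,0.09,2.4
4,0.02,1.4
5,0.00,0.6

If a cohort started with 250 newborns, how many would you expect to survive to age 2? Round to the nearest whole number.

65

Expected survivors = N0 · l_2 = 250 × 0.26 = 65 → 65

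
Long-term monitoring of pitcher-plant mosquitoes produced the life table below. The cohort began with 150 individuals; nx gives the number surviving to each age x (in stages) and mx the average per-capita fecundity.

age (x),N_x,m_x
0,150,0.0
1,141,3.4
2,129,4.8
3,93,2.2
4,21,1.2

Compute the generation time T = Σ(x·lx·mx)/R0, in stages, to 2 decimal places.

1.83

lx = nx/n0 = nx/150: 1, 0.94, 0.86, 0.62, 0.14
lx·mx: 0, 3.196, 4.128, 1.364, 0.168 → R0 = 8.856
x·lx·mx: 0, 3.196, 8.256, 4.092, 0.672 → Σ = 16.216
T = 16.216 / 8.856 = 1.831075… → 1.83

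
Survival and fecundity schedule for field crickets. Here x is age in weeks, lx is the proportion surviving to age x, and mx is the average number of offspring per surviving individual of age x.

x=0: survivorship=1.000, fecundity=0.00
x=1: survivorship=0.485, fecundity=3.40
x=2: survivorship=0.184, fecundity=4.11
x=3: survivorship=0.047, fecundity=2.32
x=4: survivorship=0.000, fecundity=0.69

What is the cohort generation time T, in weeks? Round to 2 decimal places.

1.39

lx·mx: 0, 1.649, 0.75624, 0.10904, 0 → R0 = 2.51428
x·lx·mx: 0, 1.649, 1.51248, 0.32712, 0 → Σ = 3.4886
T = 3.4886 / 2.51428 = 1.387515… → 1.39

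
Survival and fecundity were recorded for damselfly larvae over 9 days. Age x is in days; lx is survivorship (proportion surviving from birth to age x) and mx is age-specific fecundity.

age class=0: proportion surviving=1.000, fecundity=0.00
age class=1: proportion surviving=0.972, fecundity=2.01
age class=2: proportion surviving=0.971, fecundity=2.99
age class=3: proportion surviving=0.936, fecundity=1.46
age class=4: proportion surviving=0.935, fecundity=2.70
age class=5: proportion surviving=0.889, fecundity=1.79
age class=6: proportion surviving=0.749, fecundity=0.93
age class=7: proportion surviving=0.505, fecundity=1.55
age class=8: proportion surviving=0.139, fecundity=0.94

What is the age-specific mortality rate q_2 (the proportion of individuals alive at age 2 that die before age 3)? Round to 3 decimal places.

q_2 = (l_2 − l_3) / l_2 = (0.971 − 0.936) / 0.971
     = 0.035 / 0.971 = 0.036045… → 0.036

0.036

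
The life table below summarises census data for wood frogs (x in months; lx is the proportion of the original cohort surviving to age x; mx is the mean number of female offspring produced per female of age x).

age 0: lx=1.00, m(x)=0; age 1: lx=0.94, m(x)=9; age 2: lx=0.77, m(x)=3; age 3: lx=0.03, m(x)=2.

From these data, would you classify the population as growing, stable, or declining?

R0 = Σ lx·mx = 0 + 8.46 + 2.31 + 0.06 = 10.83
R0 > 1, so the population is growing.

growing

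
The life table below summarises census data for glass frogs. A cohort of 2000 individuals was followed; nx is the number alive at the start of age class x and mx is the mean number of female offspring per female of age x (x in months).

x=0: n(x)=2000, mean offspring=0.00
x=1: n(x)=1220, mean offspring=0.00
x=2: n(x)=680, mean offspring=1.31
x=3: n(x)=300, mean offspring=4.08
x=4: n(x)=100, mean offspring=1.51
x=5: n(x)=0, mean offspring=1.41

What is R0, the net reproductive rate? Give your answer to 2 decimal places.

lx = nx/n0 = nx/2000: 1, 0.61, 0.34, 0.15, 0.05, 0
lx·mx by age: 0, 0, 0.4454, 0.612, 0.0755, 0
R0 = Σ lx·mx = 1.1329 → 1.13

1.13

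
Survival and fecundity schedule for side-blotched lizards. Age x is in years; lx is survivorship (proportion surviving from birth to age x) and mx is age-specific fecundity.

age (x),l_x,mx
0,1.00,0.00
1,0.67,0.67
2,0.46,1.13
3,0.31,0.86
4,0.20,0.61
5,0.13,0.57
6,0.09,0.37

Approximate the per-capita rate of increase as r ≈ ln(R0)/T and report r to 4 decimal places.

R0 = Σ lx·mx = 0 + 0.4489 + 0.5198 + 0.2666 + 0.122 + 0.0741 + 0.0333 = 1.4647
Σ x·lx·mx = 3.3466; T = 3.3466/1.4647 = 2.28484…
r ≈ ln(R0)/T = ln(1.4647)/2.28484… = 0.167036… → 0.1670

0.1670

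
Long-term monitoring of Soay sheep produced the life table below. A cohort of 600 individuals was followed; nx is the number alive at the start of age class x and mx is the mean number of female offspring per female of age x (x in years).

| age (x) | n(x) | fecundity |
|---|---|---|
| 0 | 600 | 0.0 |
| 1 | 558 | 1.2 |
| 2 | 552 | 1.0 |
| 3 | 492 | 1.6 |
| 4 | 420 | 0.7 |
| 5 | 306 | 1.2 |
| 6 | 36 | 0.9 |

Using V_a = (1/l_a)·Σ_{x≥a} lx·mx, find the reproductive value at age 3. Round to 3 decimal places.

3.010

lx = nx/n0 = nx/600: 1, 0.93, 0.92, 0.82, 0.7, 0.51, 0.06
lx·mx for x ≥ 3: 1.312, 0.49, 0.612, 0.054 → sum = 2.468
V_3 = 2.468 / l_3 = 2.468 / 0.82 = 3.009756… → 3.010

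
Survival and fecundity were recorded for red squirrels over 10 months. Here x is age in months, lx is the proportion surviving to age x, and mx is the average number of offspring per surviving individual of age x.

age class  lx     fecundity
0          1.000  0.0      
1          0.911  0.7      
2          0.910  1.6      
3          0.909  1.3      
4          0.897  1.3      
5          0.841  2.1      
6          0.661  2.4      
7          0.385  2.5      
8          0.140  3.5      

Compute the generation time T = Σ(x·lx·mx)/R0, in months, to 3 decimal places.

lx·mx: 0, 0.6377, 1.456, 1.1817, 1.1661, 1.7661, 1.5864, 0.9625, 0.49 → R0 = 9.2465
x·lx·mx: 0, 0.6377, 2.912, 3.5451, 4.6644, 8.8305, 9.5184, 6.7375, 3.92 → Σ = 40.7656
T = 40.7656 / 9.2465 = 4.40876… → 4.409

4.409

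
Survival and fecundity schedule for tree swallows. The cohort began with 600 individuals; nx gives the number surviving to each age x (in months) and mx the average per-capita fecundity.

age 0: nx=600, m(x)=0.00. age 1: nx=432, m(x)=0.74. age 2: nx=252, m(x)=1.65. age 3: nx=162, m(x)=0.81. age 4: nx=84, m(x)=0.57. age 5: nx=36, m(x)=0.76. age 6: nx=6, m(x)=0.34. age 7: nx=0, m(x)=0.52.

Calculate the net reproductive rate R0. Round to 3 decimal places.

lx = nx/n0 = nx/600: 1, 0.72, 0.42, 0.27, 0.14, 0.06, 0.01, 0
lx·mx by age: 0, 0.5328, 0.693, 0.2187, 0.0798, 0.0456, 0.0034, 0
R0 = Σ lx·mx = 1.5733 → 1.573

1.573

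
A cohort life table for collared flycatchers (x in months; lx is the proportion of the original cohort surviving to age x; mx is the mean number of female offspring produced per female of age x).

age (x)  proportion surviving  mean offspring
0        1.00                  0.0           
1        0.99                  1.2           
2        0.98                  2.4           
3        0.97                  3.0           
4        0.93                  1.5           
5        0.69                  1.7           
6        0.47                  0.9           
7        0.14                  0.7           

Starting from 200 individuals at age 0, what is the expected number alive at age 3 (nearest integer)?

Expected survivors = N0 · l_3 = 200 × 0.97 = 194 → 194

194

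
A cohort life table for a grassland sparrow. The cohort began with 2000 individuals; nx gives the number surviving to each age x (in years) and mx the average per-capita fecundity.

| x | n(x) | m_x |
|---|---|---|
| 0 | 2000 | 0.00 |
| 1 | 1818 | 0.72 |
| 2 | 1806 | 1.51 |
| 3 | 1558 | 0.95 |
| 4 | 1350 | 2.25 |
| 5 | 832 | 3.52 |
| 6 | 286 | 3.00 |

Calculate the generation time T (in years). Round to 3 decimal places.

lx = nx/n0 = nx/2000: 1, 0.909, 0.903, 0.779, 0.675, 0.416, 0.143
lx·mx: 0, 0.65448, 1.36353, 0.74005, 1.51875, 1.46432, 0.429 → R0 = 6.17013
x·lx·mx: 0, 0.65448, 2.72706, 2.22015, 6.075, 7.3216, 2.574 → Σ = 21.57229
T = 21.57229 / 6.17013 = 3.496246… → 3.496

3.496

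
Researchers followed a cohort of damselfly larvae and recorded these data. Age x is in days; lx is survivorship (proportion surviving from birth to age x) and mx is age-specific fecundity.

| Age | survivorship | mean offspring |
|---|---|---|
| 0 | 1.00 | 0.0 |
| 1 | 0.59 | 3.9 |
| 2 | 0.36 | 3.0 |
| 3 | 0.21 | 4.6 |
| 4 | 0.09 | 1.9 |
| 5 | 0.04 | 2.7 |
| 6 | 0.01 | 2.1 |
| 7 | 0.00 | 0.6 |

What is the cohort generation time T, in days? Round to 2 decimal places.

1.87

lx·mx: 0, 2.301, 1.08, 0.966, 0.171, 0.108, 0.021, 0 → R0 = 4.647
x·lx·mx: 0, 2.301, 2.16, 2.898, 0.684, 0.54, 0.126, 0 → Σ = 8.709
T = 8.709 / 4.647 = 1.874112… → 1.87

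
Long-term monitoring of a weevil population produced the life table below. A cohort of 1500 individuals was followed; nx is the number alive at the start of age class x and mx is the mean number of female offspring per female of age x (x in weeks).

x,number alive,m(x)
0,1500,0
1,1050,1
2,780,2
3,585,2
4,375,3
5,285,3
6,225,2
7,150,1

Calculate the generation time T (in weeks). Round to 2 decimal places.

lx = nx/n0 = nx/1500: 1, 0.7, 0.52, 0.39, 0.25, 0.19, 0.15, 0.1
lx·mx: 0, 0.7, 1.04, 0.78, 0.75, 0.57, 0.3, 0.1 → R0 = 4.24
x·lx·mx: 0, 0.7, 2.08, 2.34, 3, 2.85, 1.8, 0.7 → Σ = 13.47
T = 13.47 / 4.24 = 3.176887… → 3.18

3.18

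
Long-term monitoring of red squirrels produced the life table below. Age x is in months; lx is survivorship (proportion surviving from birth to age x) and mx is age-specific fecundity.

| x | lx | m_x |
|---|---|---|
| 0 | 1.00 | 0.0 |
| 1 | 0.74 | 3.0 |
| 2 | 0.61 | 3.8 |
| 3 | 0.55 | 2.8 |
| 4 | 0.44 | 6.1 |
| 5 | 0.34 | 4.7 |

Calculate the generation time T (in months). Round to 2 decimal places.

2.92

lx·mx: 0, 2.22, 2.318, 1.54, 2.684, 1.598 → R0 = 10.36
x·lx·mx: 0, 2.22, 4.636, 4.62, 10.736, 7.99 → Σ = 30.202
T = 30.202 / 10.36 = 2.915251… → 2.92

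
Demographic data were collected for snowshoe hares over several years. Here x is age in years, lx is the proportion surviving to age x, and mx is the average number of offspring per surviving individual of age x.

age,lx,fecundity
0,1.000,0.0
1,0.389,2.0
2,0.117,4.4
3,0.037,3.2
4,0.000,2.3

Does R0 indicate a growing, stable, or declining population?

R0 = Σ lx·mx = 0 + 0.778 + 0.5148 + 0.1184 + 0 = 1.4112
R0 > 1, so the population is growing.

growing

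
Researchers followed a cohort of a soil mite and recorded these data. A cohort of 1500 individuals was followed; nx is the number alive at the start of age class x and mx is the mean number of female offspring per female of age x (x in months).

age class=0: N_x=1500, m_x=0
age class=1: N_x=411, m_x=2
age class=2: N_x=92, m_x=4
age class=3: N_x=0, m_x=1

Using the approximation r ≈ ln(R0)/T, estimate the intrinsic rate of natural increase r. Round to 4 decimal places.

lx = nx/n0 = nx/1500: 1, 0.274, 0.06133…, 0
R0 = Σ lx·mx = 0 + 0.548 + 0.24533… + 0 = 0.793333…
Σ x·lx·mx = 1.038667…; T = 1.038667…/0.793333… = 1.30924…
r ≈ ln(R0)/T = ln(0.793333…)/1.30924… = -0.176829… → -0.1768

-0.1768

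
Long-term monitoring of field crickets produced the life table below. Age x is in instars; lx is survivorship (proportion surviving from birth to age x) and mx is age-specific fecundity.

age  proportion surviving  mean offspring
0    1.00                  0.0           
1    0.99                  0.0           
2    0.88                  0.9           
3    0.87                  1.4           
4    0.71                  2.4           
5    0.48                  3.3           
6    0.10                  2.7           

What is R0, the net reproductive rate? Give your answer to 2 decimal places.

lx·mx by age: 0, 0, 0.792, 1.218, 1.704, 1.584, 0.27
R0 = Σ lx·mx = 5.568 → 5.57

5.57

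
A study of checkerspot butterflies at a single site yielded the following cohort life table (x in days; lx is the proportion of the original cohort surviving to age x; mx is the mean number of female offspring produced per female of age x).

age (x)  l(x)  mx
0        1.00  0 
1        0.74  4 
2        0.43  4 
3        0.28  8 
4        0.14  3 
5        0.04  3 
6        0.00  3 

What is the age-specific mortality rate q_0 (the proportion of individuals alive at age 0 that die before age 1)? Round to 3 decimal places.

q_0 = (l_0 − l_1) / l_0 = (1 − 0.74) / 1
     = 0.26 / 1 = 0.26 → 0.260

0.260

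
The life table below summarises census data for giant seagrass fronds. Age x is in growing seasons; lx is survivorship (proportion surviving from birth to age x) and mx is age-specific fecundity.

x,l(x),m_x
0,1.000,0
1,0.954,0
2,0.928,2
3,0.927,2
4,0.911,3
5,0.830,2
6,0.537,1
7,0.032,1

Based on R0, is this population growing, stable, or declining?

growing

R0 = Σ lx·mx = 0 + 0 + 1.856 + 1.854 + 2.733 + 1.66 + 0.537 + 0.032 = 8.672
R0 > 1, so the population is growing.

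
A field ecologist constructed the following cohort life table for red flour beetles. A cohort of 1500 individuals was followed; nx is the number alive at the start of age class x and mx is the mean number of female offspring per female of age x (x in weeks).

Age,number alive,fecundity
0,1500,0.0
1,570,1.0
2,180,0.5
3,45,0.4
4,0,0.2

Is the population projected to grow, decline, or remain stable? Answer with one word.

lx = nx/n0 = nx/1500: 1, 0.38, 0.12, 0.03, 0
R0 = Σ lx·mx = 0 + 0.38 + 0.06 + 0.012 + 0 = 0.452
R0 < 1, so the population is declining.

declining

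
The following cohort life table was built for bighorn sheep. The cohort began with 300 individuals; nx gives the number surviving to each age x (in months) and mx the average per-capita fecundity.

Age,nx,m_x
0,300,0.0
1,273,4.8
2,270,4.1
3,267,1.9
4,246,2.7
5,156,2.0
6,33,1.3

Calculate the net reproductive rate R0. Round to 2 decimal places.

lx = nx/n0 = nx/300: 1, 0.91, 0.9, 0.89, 0.82, 0.52, 0.11
lx·mx by age: 0, 4.368, 3.69, 1.691, 2.214, 1.04, 0.143
R0 = Σ lx·mx = 13.146 → 13.15

13.15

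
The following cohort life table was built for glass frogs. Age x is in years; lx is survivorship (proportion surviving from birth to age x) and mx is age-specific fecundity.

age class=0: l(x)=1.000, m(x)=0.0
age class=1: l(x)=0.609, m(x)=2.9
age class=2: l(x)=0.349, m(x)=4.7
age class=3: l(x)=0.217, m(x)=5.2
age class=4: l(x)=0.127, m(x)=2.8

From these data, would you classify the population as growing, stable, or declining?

growing

R0 = Σ lx·mx = 0 + 1.7661 + 1.6403 + 1.1284 + 0.3556 = 4.8904
R0 > 1, so the population is growing.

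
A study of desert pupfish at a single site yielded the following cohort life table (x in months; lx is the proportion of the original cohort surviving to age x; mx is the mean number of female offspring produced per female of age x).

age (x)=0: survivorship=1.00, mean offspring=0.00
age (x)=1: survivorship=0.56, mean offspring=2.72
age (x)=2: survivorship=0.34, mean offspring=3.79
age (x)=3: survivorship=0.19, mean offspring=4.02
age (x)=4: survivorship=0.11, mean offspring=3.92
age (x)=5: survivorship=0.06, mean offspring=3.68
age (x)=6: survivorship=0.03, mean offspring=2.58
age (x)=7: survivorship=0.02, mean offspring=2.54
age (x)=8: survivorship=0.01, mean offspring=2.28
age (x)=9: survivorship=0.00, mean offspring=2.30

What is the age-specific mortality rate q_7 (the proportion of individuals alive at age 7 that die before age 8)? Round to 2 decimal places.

0.50

q_7 = (l_7 − l_8) / l_7 = (0.02 − 0.01) / 0.02
     = 0.01 / 0.02 = 0.5 → 0.50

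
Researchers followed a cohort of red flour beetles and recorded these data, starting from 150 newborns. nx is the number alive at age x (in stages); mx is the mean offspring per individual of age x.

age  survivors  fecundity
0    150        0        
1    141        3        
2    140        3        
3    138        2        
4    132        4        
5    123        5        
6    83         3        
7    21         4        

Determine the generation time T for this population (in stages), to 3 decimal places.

3.607

lx = nx/n0 = nx/150: 1, 0.94, 0.93333…, 0.92, 0.88, 0.82, 0.55333…, 0.14
lx·mx: 0, 2.82, 2.8…, 1.84, 3.52, 4.1, 1.66…, 0.56 → R0 = 17.3…
x·lx·mx: 0, 2.82, 5.6…, 5.52, 14.08, 20.5, 9.96…, 3.92 → Σ = 62.4…
T = 62.4… / 17.3… = 3.606936… → 3.607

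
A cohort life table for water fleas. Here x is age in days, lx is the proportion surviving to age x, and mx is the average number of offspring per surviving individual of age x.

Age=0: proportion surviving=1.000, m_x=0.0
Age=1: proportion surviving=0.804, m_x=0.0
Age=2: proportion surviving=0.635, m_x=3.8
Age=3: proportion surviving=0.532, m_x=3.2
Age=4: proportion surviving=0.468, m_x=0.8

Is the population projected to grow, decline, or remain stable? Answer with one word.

R0 = Σ lx·mx = 0 + 0 + 2.413 + 1.7024 + 0.3744 = 4.4898
R0 > 1, so the population is growing.

growing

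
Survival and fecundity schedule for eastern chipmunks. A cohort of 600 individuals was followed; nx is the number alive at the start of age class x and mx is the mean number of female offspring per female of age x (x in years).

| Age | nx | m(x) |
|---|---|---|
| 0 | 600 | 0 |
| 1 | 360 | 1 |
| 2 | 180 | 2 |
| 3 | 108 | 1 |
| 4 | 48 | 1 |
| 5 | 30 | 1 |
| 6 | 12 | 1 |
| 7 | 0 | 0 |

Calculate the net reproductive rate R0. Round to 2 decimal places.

lx = nx/n0 = nx/600: 1, 0.6, 0.3, 0.18, 0.08, 0.05, 0.02, 0
lx·mx by age: 0, 0.6, 0.6, 0.18, 0.08, 0.05, 0.02, 0
R0 = Σ lx·mx = 1.53 → 1.53

1.53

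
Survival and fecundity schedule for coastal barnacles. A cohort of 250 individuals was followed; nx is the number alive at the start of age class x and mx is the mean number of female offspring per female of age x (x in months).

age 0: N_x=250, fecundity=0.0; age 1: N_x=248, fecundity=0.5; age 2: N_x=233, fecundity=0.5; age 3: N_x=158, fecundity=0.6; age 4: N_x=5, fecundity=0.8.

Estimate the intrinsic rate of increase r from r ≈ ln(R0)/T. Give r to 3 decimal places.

lx = nx/n0 = nx/250: 1, 0.992, 0.932, 0.632, 0.02
R0 = Σ lx·mx = 0 + 0.496 + 0.466 + 0.3792 + 0.016 = 1.3572
Σ x·lx·mx = 2.6296; T = 2.6296/1.3572 = 1.93752…
r ≈ ln(R0)/T = ln(1.3572)/1.93752… = 0.15764… → 0.158

0.158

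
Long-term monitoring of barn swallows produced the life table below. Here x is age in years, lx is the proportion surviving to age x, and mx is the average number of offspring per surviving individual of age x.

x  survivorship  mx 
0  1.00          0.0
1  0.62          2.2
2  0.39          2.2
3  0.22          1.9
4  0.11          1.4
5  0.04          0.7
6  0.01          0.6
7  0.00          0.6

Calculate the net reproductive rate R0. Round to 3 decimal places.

2.828

lx·mx by age: 0, 1.364, 0.858, 0.418, 0.154, 0.028, 0.006, 0
R0 = Σ lx·mx = 2.828 → 2.828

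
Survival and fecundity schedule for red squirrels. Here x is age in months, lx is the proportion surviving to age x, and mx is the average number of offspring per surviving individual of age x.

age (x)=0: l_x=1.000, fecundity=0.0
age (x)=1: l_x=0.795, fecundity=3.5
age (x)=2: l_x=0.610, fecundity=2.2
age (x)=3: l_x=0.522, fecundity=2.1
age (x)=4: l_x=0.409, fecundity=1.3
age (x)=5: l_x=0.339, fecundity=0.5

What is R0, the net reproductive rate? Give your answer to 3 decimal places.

lx·mx by age: 0, 2.7825, 1.342, 1.0962, 0.5317, 0.1695
R0 = Σ lx·mx = 5.9219 → 5.922

5.922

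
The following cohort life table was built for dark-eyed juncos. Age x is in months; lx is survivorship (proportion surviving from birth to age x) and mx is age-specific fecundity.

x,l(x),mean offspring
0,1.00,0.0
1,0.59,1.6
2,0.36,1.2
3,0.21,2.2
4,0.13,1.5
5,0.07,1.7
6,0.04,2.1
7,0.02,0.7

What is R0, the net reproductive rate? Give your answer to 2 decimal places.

lx·mx by age: 0, 0.944, 0.432, 0.462, 0.195, 0.119, 0.084, 0.014
R0 = Σ lx·mx = 2.25 → 2.25

2.25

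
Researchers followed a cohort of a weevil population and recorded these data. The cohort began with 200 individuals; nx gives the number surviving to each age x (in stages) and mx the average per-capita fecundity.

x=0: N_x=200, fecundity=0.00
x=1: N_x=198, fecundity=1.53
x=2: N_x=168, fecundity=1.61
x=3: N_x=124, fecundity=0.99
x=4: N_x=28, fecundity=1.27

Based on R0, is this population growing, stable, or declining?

lx = nx/n0 = nx/200: 1, 0.99, 0.84, 0.62, 0.14
R0 = Σ lx·mx = 0 + 1.5147 + 1.3524 + 0.6138 + 0.1778 = 3.6587
R0 > 1, so the population is growing.

growing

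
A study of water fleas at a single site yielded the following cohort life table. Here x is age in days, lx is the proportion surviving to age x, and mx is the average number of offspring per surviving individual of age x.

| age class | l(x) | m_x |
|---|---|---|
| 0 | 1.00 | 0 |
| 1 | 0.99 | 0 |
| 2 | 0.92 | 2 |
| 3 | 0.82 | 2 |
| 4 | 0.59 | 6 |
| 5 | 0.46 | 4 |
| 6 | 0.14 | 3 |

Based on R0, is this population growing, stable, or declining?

growing

R0 = Σ lx·mx = 0 + 0 + 1.84 + 1.64 + 3.54 + 1.84 + 0.42 = 9.28
R0 > 1, so the population is growing.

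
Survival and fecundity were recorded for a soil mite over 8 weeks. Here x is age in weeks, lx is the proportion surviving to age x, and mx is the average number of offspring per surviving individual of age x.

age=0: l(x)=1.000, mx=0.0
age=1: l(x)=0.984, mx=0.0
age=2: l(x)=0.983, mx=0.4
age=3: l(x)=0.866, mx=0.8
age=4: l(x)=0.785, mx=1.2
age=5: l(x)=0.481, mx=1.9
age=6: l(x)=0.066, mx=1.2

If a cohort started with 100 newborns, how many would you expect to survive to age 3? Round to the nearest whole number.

87

Expected survivors = N0 · l_3 = 100 × 0.866 = 86.6 → 87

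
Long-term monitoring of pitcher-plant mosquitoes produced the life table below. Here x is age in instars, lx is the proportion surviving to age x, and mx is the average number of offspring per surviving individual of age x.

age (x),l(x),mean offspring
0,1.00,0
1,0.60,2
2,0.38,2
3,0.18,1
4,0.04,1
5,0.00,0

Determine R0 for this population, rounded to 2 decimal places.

2.18

lx·mx by age: 0, 1.2, 0.76, 0.18, 0.04, 0
R0 = Σ lx·mx = 2.18 → 2.18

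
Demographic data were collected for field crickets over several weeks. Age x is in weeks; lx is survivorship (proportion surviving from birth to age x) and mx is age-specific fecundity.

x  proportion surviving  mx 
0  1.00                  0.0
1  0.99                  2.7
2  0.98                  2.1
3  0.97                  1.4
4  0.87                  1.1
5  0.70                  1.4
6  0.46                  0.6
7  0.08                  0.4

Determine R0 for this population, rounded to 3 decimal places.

lx·mx by age: 0, 2.673, 2.058, 1.358, 0.957, 0.98, 0.276, 0.032
R0 = Σ lx·mx = 8.334 → 8.334

8.334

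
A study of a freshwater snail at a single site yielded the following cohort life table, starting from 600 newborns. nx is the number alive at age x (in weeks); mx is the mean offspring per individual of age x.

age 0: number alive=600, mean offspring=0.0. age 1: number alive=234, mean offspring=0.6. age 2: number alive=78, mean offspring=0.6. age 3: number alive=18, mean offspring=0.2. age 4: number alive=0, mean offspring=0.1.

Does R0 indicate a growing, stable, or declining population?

lx = nx/n0 = nx/600: 1, 0.39, 0.13, 0.03, 0
R0 = Σ lx·mx = 0 + 0.234 + 0.078 + 0.006 + 0 = 0.318
R0 < 1, so the population is declining.

declining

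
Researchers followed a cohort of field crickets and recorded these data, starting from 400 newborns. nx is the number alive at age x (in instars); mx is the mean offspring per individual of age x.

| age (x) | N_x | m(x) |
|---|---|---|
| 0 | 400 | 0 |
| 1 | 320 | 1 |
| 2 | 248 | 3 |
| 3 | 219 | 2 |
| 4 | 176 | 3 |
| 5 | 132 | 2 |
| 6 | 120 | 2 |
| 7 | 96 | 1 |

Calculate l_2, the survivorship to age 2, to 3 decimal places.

l_2 = n_2/n_0 = 248/400 = 0.62 → 0.620

0.620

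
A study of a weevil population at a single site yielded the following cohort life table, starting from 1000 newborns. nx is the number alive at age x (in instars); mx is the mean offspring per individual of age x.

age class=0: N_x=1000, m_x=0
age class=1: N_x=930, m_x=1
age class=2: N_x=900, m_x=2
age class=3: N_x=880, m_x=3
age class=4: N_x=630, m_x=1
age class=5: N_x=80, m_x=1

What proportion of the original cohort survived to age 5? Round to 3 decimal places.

l_5 = n_5/n_0 = 80/1000 = 0.08 → 0.080

0.080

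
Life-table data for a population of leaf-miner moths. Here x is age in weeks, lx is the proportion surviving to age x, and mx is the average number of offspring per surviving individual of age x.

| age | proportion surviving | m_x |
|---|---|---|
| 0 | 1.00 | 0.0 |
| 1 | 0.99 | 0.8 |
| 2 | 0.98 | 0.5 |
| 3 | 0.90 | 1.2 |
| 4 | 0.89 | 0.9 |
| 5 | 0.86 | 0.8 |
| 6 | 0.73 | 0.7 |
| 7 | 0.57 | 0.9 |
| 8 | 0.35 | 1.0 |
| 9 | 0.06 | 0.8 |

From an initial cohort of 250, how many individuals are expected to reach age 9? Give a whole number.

15

Expected survivors = N0 · l_9 = 250 × 0.06 = 15 → 15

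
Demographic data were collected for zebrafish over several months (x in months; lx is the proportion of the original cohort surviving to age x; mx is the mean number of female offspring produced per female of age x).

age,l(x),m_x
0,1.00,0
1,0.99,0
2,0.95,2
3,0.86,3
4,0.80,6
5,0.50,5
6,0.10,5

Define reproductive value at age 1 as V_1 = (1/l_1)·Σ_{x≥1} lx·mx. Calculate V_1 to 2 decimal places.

lx·mx for x ≥ 1: 0, 1.9, 2.58, 4.8, 2.5, 0.5 → sum = 12.28
V_1 = 12.28 / l_1 = 12.28 / 0.99 = 12.40404… → 12.40

12.40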